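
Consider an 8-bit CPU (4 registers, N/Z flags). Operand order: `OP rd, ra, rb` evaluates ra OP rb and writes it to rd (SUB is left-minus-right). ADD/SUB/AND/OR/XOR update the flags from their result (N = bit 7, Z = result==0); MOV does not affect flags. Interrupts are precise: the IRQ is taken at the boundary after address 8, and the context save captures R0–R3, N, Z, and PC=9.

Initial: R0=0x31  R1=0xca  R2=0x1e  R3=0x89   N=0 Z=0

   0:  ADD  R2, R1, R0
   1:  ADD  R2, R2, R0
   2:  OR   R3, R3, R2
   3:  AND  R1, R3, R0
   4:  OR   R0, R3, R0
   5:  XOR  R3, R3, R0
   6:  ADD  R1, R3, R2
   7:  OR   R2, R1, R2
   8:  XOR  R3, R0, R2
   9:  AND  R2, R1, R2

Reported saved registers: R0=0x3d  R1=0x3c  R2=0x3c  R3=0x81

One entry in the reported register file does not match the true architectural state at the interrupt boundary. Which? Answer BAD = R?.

after  0: R0=0x31 R1=0xca R2=0xfb R3=0x89  N=1 Z=0
after  1: R0=0x31 R1=0xca R2=0x2c R3=0x89  N=0 Z=0
after  2: R0=0x31 R1=0xca R2=0x2c R3=0xad  N=1 Z=0
after  3: R0=0x31 R1=0x21 R2=0x2c R3=0xad  N=0 Z=0
after  4: R0=0xbd R1=0x21 R2=0x2c R3=0xad  N=1 Z=0
after  5: R0=0xbd R1=0x21 R2=0x2c R3=0x10  N=0 Z=0
after  6: R0=0xbd R1=0x3c R2=0x2c R3=0x10  N=0 Z=0
after  7: R0=0xbd R1=0x3c R2=0x3c R3=0x10  N=0 Z=0
after  8: R0=0xbd R1=0x3c R2=0x3c R3=0x81  N=1 Z=0
-- IRQ taken; context saved, return-PC = 9 --
mismatch: R0: reported 0x3d vs actual 0xbd

BAD = R0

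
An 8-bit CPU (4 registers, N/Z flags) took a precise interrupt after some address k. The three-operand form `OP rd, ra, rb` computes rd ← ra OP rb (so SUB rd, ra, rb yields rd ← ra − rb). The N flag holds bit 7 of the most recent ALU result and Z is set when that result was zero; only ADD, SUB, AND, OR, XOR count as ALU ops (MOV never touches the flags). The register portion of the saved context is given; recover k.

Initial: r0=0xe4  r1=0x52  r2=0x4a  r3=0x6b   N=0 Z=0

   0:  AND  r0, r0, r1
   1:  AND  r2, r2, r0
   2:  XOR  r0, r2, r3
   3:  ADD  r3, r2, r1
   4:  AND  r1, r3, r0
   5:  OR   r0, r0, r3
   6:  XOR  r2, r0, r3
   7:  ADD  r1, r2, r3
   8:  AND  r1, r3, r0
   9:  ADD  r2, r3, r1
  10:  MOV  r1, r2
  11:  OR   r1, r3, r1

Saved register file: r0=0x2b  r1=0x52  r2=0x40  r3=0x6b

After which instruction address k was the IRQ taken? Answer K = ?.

K = 2

after  0: r0=0x40 r1=0x52 r2=0x4a r3=0x6b  N=0 Z=0
after  1: r0=0x40 r1=0x52 r2=0x40 r3=0x6b  N=0 Z=0
after  2: r0=0x2b r1=0x52 r2=0x40 r3=0x6b  N=0 Z=0
-- IRQ taken; context saved, return-PC = 3 --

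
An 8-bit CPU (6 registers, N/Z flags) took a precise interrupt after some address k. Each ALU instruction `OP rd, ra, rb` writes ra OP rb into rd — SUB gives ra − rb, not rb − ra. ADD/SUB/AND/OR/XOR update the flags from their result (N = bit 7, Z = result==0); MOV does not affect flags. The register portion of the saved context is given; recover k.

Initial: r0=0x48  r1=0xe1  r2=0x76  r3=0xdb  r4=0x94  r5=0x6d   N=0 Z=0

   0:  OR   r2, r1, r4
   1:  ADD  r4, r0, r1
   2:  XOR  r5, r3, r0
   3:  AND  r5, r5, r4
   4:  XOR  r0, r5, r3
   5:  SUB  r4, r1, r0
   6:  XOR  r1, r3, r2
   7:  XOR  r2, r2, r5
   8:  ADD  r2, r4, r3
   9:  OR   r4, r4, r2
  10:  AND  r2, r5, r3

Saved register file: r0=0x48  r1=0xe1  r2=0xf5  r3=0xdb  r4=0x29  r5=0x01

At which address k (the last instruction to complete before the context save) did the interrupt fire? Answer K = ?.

after  0: r0=0x48 r1=0xe1 r2=0xf5 r3=0xdb r4=0x94 r5=0x6d  N=1 Z=0
after  1: r0=0x48 r1=0xe1 r2=0xf5 r3=0xdb r4=0x29 r5=0x6d  N=0 Z=0
after  2: r0=0x48 r1=0xe1 r2=0xf5 r3=0xdb r4=0x29 r5=0x93  N=1 Z=0
after  3: r0=0x48 r1=0xe1 r2=0xf5 r3=0xdb r4=0x29 r5=0x01  N=0 Z=0
-- IRQ taken; context saved, return-PC = 4 --

K = 3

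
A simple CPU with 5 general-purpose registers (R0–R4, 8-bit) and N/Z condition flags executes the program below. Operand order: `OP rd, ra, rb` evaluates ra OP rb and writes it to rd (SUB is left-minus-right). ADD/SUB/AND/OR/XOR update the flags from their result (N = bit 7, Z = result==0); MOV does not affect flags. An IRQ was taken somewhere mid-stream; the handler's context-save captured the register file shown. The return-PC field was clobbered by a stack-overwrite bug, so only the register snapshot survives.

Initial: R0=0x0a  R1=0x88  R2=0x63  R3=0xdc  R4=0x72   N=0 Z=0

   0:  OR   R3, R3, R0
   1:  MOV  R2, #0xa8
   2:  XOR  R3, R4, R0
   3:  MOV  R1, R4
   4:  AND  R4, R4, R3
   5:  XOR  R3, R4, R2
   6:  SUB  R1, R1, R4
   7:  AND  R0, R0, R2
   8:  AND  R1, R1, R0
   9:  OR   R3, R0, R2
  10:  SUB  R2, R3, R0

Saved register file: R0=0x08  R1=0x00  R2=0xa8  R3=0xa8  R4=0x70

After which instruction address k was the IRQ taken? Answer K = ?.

K = 9

after  0: R0=0x0a R1=0x88 R2=0x63 R3=0xde R4=0x72  N=1 Z=0
after  1: R0=0x0a R1=0x88 R2=0xa8 R3=0xde R4=0x72  N=1 Z=0
after  2: R0=0x0a R1=0x88 R2=0xa8 R3=0x78 R4=0x72  N=0 Z=0
after  3: R0=0x0a R1=0x72 R2=0xa8 R3=0x78 R4=0x72  N=0 Z=0
after  4: R0=0x0a R1=0x72 R2=0xa8 R3=0x78 R4=0x70  N=0 Z=0
after  5: R0=0x0a R1=0x72 R2=0xa8 R3=0xd8 R4=0x70  N=1 Z=0
after  6: R0=0x0a R1=0x02 R2=0xa8 R3=0xd8 R4=0x70  N=0 Z=0
after  7: R0=0x08 R1=0x02 R2=0xa8 R3=0xd8 R4=0x70  N=0 Z=0
after  8: R0=0x08 R1=0x00 R2=0xa8 R3=0xd8 R4=0x70  N=0 Z=1
after  9: R0=0x08 R1=0x00 R2=0xa8 R3=0xa8 R4=0x70  N=1 Z=0
-- IRQ taken; context saved, return-PC = 10 --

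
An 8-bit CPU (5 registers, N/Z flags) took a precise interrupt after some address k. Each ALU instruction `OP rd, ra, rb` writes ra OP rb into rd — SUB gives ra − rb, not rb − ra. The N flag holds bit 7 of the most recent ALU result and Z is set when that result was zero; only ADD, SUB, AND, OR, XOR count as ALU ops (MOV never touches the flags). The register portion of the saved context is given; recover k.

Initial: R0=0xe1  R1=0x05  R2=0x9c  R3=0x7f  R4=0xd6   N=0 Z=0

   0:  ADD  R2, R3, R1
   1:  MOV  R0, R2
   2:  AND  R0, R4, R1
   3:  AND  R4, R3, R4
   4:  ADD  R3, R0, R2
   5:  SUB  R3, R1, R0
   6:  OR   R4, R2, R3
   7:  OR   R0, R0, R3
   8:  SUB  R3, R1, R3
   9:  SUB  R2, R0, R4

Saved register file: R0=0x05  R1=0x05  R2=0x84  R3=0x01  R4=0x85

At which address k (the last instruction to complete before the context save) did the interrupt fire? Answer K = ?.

K = 7

after  0: R0=0xe1 R1=0x05 R2=0x84 R3=0x7f R4=0xd6  N=1 Z=0
after  1: R0=0x84 R1=0x05 R2=0x84 R3=0x7f R4=0xd6  N=1 Z=0
after  2: R0=0x04 R1=0x05 R2=0x84 R3=0x7f R4=0xd6  N=0 Z=0
after  3: R0=0x04 R1=0x05 R2=0x84 R3=0x7f R4=0x56  N=0 Z=0
after  4: R0=0x04 R1=0x05 R2=0x84 R3=0x88 R4=0x56  N=1 Z=0
after  5: R0=0x04 R1=0x05 R2=0x84 R3=0x01 R4=0x56  N=0 Z=0
after  6: R0=0x04 R1=0x05 R2=0x84 R3=0x01 R4=0x85  N=1 Z=0
after  7: R0=0x05 R1=0x05 R2=0x84 R3=0x01 R4=0x85  N=0 Z=0
-- IRQ taken; context saved, return-PC = 8 --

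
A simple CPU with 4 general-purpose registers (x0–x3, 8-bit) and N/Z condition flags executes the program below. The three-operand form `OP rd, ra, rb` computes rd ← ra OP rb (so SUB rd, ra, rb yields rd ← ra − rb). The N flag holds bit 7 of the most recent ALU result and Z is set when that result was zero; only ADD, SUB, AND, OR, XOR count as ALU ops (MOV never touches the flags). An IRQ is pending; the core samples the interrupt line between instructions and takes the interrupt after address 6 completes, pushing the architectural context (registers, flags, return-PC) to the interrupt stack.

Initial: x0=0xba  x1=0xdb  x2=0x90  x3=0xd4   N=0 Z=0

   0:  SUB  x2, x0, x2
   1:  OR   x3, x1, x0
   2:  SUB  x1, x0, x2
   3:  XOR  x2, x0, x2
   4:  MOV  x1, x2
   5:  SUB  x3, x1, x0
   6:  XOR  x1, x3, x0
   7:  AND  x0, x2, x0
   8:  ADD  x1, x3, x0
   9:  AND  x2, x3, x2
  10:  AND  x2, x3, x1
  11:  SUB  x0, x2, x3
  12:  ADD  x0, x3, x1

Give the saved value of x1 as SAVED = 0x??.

after  0: x0=0xba x1=0xdb x2=0x2a x3=0xd4  N=0 Z=0
after  1: x0=0xba x1=0xdb x2=0x2a x3=0xfb  N=1 Z=0
after  2: x0=0xba x1=0x90 x2=0x2a x3=0xfb  N=1 Z=0
after  3: x0=0xba x1=0x90 x2=0x90 x3=0xfb  N=1 Z=0
after  4: x0=0xba x1=0x90 x2=0x90 x3=0xfb  N=1 Z=0
after  5: x0=0xba x1=0x90 x2=0x90 x3=0xd6  N=1 Z=0
after  6: x0=0xba x1=0x6c x2=0x90 x3=0xd6  N=0 Z=0
-- IRQ taken; context saved, return-PC = 7 --

SAVED = 0x6c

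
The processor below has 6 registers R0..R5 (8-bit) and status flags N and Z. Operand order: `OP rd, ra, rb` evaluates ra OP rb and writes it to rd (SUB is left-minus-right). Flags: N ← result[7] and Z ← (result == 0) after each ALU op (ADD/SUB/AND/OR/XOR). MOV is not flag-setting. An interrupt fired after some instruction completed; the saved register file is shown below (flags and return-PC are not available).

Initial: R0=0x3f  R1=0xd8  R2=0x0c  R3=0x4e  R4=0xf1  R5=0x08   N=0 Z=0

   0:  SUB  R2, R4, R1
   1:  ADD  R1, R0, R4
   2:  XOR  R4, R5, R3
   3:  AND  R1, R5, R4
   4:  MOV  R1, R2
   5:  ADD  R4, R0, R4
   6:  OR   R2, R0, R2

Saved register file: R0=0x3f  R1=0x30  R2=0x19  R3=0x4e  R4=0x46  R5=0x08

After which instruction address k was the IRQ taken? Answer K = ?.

K = 2

after  0: R0=0x3f R1=0xd8 R2=0x19 R3=0x4e R4=0xf1 R5=0x08  N=0 Z=0
after  1: R0=0x3f R1=0x30 R2=0x19 R3=0x4e R4=0xf1 R5=0x08  N=0 Z=0
after  2: R0=0x3f R1=0x30 R2=0x19 R3=0x4e R4=0x46 R5=0x08  N=0 Z=0
-- IRQ taken; context saved, return-PC = 3 --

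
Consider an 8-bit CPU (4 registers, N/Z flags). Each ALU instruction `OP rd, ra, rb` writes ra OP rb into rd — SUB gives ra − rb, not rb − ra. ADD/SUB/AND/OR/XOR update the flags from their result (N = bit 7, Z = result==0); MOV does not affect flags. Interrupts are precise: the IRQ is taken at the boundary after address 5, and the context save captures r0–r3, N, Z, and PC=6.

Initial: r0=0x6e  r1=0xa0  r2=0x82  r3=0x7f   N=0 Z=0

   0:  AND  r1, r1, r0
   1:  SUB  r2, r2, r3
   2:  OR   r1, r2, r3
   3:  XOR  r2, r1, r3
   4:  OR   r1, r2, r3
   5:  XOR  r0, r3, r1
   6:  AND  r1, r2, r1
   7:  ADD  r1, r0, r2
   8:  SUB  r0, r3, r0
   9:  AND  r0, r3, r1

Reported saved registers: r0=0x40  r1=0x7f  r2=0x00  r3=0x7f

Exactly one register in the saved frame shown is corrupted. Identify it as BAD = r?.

after  0: r0=0x6e r1=0x20 r2=0x82 r3=0x7f  N=0 Z=0
after  1: r0=0x6e r1=0x20 r2=0x03 r3=0x7f  N=0 Z=0
after  2: r0=0x6e r1=0x7f r2=0x03 r3=0x7f  N=0 Z=0
after  3: r0=0x6e r1=0x7f r2=0x00 r3=0x7f  N=0 Z=1
after  4: r0=0x6e r1=0x7f r2=0x00 r3=0x7f  N=0 Z=0
after  5: r0=0x00 r1=0x7f r2=0x00 r3=0x7f  N=0 Z=1
-- IRQ taken; context saved, return-PC = 6 --
mismatch: r0: reported 0x40 vs actual 0x00

BAD = r0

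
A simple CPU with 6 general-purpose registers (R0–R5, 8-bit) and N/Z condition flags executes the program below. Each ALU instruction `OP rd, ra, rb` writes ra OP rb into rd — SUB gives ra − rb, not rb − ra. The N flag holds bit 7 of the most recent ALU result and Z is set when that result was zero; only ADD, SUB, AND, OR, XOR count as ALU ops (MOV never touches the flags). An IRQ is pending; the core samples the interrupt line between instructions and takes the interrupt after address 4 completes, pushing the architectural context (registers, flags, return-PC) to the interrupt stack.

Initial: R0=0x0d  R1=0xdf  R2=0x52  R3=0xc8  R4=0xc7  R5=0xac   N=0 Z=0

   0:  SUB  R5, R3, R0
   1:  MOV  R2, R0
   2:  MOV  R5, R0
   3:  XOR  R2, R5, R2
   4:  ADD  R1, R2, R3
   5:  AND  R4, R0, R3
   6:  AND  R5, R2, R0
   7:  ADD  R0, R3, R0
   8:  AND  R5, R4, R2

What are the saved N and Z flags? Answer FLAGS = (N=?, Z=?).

after  0: R0=0x0d R1=0xdf R2=0x52 R3=0xc8 R4=0xc7 R5=0xbb  N=1 Z=0
after  1: R0=0x0d R1=0xdf R2=0x0d R3=0xc8 R4=0xc7 R5=0xbb  N=1 Z=0
after  2: R0=0x0d R1=0xdf R2=0x0d R3=0xc8 R4=0xc7 R5=0x0d  N=1 Z=0
after  3: R0=0x0d R1=0xdf R2=0x00 R3=0xc8 R4=0xc7 R5=0x0d  N=0 Z=1
after  4: R0=0x0d R1=0xc8 R2=0x00 R3=0xc8 R4=0xc7 R5=0x0d  N=1 Z=0
-- IRQ taken; context saved, return-PC = 5 --

FLAGS = (N=1, Z=0)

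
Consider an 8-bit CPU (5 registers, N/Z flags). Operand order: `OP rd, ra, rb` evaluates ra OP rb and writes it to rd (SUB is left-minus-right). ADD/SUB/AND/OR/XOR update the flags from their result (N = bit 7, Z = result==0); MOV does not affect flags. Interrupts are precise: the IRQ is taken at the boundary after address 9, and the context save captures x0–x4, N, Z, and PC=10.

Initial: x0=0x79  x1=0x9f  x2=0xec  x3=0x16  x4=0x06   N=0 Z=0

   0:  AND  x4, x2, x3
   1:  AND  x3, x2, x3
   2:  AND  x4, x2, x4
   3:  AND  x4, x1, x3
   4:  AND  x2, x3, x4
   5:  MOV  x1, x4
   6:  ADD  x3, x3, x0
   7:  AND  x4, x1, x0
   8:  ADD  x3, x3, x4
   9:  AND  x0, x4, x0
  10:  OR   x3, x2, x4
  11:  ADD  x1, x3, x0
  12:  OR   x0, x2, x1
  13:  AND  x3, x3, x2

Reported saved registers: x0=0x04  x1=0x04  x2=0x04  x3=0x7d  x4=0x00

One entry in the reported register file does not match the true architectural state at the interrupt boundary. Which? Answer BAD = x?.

BAD = x0

after  0: x0=0x79 x1=0x9f x2=0xec x3=0x16 x4=0x04  N=0 Z=0
after  1: x0=0x79 x1=0x9f x2=0xec x3=0x04 x4=0x04  N=0 Z=0
after  2: x0=0x79 x1=0x9f x2=0xec x3=0x04 x4=0x04  N=0 Z=0
after  3: x0=0x79 x1=0x9f x2=0xec x3=0x04 x4=0x04  N=0 Z=0
after  4: x0=0x79 x1=0x9f x2=0x04 x3=0x04 x4=0x04  N=0 Z=0
after  5: x0=0x79 x1=0x04 x2=0x04 x3=0x04 x4=0x04  N=0 Z=0
after  6: x0=0x79 x1=0x04 x2=0x04 x3=0x7d x4=0x04  N=0 Z=0
after  7: x0=0x79 x1=0x04 x2=0x04 x3=0x7d x4=0x00  N=0 Z=1
after  8: x0=0x79 x1=0x04 x2=0x04 x3=0x7d x4=0x00  N=0 Z=0
after  9: x0=0x00 x1=0x04 x2=0x04 x3=0x7d x4=0x00  N=0 Z=1
-- IRQ taken; context saved, return-PC = 10 --
mismatch: x0: reported 0x04 vs actual 0x00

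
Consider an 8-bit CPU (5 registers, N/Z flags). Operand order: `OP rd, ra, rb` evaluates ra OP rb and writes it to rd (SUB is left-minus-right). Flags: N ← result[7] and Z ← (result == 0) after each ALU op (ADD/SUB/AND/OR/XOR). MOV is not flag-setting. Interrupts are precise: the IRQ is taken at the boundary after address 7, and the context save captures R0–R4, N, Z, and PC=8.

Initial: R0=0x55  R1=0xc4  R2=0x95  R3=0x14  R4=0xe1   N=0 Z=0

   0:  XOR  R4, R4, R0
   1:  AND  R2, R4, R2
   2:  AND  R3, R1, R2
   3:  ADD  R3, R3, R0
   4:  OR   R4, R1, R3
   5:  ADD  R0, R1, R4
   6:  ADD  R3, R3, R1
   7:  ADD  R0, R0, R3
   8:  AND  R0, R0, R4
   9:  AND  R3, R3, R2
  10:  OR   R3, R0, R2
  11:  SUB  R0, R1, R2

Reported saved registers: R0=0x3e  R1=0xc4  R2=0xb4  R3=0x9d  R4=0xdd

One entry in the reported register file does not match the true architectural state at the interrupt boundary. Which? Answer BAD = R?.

after  0: R0=0x55 R1=0xc4 R2=0x95 R3=0x14 R4=0xb4  N=1 Z=0
after  1: R0=0x55 R1=0xc4 R2=0x94 R3=0x14 R4=0xb4  N=1 Z=0
after  2: R0=0x55 R1=0xc4 R2=0x94 R3=0x84 R4=0xb4  N=1 Z=0
after  3: R0=0x55 R1=0xc4 R2=0x94 R3=0xd9 R4=0xb4  N=1 Z=0
after  4: R0=0x55 R1=0xc4 R2=0x94 R3=0xd9 R4=0xdd  N=1 Z=0
after  5: R0=0xa1 R1=0xc4 R2=0x94 R3=0xd9 R4=0xdd  N=1 Z=0
after  6: R0=0xa1 R1=0xc4 R2=0x94 R3=0x9d R4=0xdd  N=1 Z=0
after  7: R0=0x3e R1=0xc4 R2=0x94 R3=0x9d R4=0xdd  N=0 Z=0
-- IRQ taken; context saved, return-PC = 8 --
mismatch: R2: reported 0xb4 vs actual 0x94

BAD = R2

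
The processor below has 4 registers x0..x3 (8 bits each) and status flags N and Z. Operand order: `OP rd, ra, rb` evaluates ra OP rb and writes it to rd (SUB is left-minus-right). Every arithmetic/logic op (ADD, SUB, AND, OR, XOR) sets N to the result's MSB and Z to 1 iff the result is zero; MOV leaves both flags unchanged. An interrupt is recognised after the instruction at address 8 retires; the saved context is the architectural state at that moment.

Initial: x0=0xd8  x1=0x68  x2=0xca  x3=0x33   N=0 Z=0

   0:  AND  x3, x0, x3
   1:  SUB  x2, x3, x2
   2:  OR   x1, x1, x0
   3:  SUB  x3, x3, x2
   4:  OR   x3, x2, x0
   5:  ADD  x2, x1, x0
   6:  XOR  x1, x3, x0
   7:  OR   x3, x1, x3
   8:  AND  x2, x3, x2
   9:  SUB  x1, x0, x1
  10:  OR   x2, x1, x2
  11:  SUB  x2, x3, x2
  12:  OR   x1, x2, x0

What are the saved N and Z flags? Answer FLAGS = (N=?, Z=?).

after  0: x0=0xd8 x1=0x68 x2=0xca x3=0x10  N=0 Z=0
after  1: x0=0xd8 x1=0x68 x2=0x46 x3=0x10  N=0 Z=0
after  2: x0=0xd8 x1=0xf8 x2=0x46 x3=0x10  N=1 Z=0
after  3: x0=0xd8 x1=0xf8 x2=0x46 x3=0xca  N=1 Z=0
after  4: x0=0xd8 x1=0xf8 x2=0x46 x3=0xde  N=1 Z=0
after  5: x0=0xd8 x1=0xf8 x2=0xd0 x3=0xde  N=1 Z=0
after  6: x0=0xd8 x1=0x06 x2=0xd0 x3=0xde  N=0 Z=0
after  7: x0=0xd8 x1=0x06 x2=0xd0 x3=0xde  N=1 Z=0
after  8: x0=0xd8 x1=0x06 x2=0xd0 x3=0xde  N=1 Z=0
-- IRQ taken; context saved, return-PC = 9 --

FLAGS = (N=1, Z=0)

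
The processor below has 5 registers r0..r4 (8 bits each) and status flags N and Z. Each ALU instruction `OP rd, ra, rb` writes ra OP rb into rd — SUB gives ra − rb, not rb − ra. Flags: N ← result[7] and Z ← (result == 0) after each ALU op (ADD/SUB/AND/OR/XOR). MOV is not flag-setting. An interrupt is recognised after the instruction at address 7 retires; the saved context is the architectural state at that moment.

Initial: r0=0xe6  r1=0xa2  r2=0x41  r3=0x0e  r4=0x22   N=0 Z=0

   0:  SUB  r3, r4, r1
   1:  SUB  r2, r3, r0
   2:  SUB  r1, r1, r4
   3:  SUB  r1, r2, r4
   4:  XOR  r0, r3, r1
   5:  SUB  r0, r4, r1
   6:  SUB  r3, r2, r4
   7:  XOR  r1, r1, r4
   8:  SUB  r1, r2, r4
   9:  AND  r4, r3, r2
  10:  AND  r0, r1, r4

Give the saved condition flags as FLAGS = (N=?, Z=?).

FLAGS = (N=0, Z=0)

after  0: r0=0xe6 r1=0xa2 r2=0x41 r3=0x80 r4=0x22  N=1 Z=0
after  1: r0=0xe6 r1=0xa2 r2=0x9a r3=0x80 r4=0x22  N=1 Z=0
after  2: r0=0xe6 r1=0x80 r2=0x9a r3=0x80 r4=0x22  N=1 Z=0
after  3: r0=0xe6 r1=0x78 r2=0x9a r3=0x80 r4=0x22  N=0 Z=0
after  4: r0=0xf8 r1=0x78 r2=0x9a r3=0x80 r4=0x22  N=1 Z=0
after  5: r0=0xaa r1=0x78 r2=0x9a r3=0x80 r4=0x22  N=1 Z=0
after  6: r0=0xaa r1=0x78 r2=0x9a r3=0x78 r4=0x22  N=0 Z=0
after  7: r0=0xaa r1=0x5a r2=0x9a r3=0x78 r4=0x22  N=0 Z=0
-- IRQ taken; context saved, return-PC = 8 --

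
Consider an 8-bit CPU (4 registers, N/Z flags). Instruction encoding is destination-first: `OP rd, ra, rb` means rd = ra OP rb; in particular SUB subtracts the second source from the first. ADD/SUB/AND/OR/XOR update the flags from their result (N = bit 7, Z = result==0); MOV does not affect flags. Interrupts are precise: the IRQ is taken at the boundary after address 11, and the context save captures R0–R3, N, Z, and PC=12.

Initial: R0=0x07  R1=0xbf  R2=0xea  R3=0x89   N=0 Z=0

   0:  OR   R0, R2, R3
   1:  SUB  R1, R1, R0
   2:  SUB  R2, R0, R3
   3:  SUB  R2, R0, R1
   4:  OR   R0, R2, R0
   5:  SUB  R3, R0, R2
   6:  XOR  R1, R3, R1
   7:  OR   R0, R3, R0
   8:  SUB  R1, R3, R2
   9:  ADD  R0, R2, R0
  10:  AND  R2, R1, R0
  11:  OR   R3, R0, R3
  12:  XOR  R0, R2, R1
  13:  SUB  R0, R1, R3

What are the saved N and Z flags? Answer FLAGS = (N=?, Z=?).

FLAGS = (N=1, Z=0)

after  0: R0=0xeb R1=0xbf R2=0xea R3=0x89  N=1 Z=0
after  1: R0=0xeb R1=0xd4 R2=0xea R3=0x89  N=1 Z=0
after  2: R0=0xeb R1=0xd4 R2=0x62 R3=0x89  N=0 Z=0
after  3: R0=0xeb R1=0xd4 R2=0x17 R3=0x89  N=0 Z=0
after  4: R0=0xff R1=0xd4 R2=0x17 R3=0x89  N=1 Z=0
after  5: R0=0xff R1=0xd4 R2=0x17 R3=0xe8  N=1 Z=0
after  6: R0=0xff R1=0x3c R2=0x17 R3=0xe8  N=0 Z=0
after  7: R0=0xff R1=0x3c R2=0x17 R3=0xe8  N=1 Z=0
after  8: R0=0xff R1=0xd1 R2=0x17 R3=0xe8  N=1 Z=0
after  9: R0=0x16 R1=0xd1 R2=0x17 R3=0xe8  N=0 Z=0
after 10: R0=0x16 R1=0xd1 R2=0x10 R3=0xe8  N=0 Z=0
after 11: R0=0x16 R1=0xd1 R2=0x10 R3=0xfe  N=1 Z=0
-- IRQ taken; context saved, return-PC = 12 --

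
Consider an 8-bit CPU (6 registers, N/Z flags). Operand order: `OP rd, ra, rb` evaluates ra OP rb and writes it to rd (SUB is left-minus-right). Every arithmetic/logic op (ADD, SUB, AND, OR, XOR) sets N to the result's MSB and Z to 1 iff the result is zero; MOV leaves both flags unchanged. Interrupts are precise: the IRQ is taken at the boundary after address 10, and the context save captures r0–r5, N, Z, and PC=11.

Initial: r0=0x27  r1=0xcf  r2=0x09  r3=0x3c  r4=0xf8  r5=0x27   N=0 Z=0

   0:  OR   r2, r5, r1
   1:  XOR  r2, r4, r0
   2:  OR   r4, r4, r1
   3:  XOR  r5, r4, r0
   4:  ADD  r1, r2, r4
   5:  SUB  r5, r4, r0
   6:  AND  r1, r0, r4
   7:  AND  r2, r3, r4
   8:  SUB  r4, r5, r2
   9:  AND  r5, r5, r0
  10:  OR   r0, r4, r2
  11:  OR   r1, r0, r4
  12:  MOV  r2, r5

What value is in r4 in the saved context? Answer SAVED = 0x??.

SAVED = 0x9c

after  0: r0=0x27 r1=0xcf r2=0xef r3=0x3c r4=0xf8 r5=0x27  N=1 Z=0
after  1: r0=0x27 r1=0xcf r2=0xdf r3=0x3c r4=0xf8 r5=0x27  N=1 Z=0
after  2: r0=0x27 r1=0xcf r2=0xdf r3=0x3c r4=0xff r5=0x27  N=1 Z=0
after  3: r0=0x27 r1=0xcf r2=0xdf r3=0x3c r4=0xff r5=0xd8  N=1 Z=0
after  4: r0=0x27 r1=0xde r2=0xdf r3=0x3c r4=0xff r5=0xd8  N=1 Z=0
after  5: r0=0x27 r1=0xde r2=0xdf r3=0x3c r4=0xff r5=0xd8  N=1 Z=0
after  6: r0=0x27 r1=0x27 r2=0xdf r3=0x3c r4=0xff r5=0xd8  N=0 Z=0
after  7: r0=0x27 r1=0x27 r2=0x3c r3=0x3c r4=0xff r5=0xd8  N=0 Z=0
after  8: r0=0x27 r1=0x27 r2=0x3c r3=0x3c r4=0x9c r5=0xd8  N=1 Z=0
after  9: r0=0x27 r1=0x27 r2=0x3c r3=0x3c r4=0x9c r5=0x00  N=0 Z=1
after 10: r0=0xbc r1=0x27 r2=0x3c r3=0x3c r4=0x9c r5=0x00  N=1 Z=0
-- IRQ taken; context saved, return-PC = 11 --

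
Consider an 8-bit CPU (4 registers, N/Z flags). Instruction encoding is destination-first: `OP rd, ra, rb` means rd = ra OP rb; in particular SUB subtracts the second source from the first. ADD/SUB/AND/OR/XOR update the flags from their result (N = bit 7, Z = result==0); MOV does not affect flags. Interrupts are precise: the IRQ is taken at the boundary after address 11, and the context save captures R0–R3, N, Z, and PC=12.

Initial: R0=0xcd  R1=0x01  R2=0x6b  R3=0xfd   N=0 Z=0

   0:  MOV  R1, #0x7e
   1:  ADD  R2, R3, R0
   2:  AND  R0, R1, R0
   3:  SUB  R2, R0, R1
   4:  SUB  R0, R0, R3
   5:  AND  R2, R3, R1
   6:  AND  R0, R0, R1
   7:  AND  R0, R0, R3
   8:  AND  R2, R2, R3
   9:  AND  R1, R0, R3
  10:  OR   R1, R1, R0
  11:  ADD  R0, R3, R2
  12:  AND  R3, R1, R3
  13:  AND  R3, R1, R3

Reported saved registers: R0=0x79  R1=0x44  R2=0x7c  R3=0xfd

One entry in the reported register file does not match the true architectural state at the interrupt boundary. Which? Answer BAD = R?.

BAD = R1

after  0: R0=0xcd R1=0x7e R2=0x6b R3=0xfd  N=0 Z=0
after  1: R0=0xcd R1=0x7e R2=0xca R3=0xfd  N=1 Z=0
after  2: R0=0x4c R1=0x7e R2=0xca R3=0xfd  N=0 Z=0
after  3: R0=0x4c R1=0x7e R2=0xce R3=0xfd  N=1 Z=0
after  4: R0=0x4f R1=0x7e R2=0xce R3=0xfd  N=0 Z=0
after  5: R0=0x4f R1=0x7e R2=0x7c R3=0xfd  N=0 Z=0
after  6: R0=0x4e R1=0x7e R2=0x7c R3=0xfd  N=0 Z=0
after  7: R0=0x4c R1=0x7e R2=0x7c R3=0xfd  N=0 Z=0
after  8: R0=0x4c R1=0x7e R2=0x7c R3=0xfd  N=0 Z=0
after  9: R0=0x4c R1=0x4c R2=0x7c R3=0xfd  N=0 Z=0
after 10: R0=0x4c R1=0x4c R2=0x7c R3=0xfd  N=0 Z=0
after 11: R0=0x79 R1=0x4c R2=0x7c R3=0xfd  N=0 Z=0
-- IRQ taken; context saved, return-PC = 12 --
mismatch: R1: reported 0x44 vs actual 0x4c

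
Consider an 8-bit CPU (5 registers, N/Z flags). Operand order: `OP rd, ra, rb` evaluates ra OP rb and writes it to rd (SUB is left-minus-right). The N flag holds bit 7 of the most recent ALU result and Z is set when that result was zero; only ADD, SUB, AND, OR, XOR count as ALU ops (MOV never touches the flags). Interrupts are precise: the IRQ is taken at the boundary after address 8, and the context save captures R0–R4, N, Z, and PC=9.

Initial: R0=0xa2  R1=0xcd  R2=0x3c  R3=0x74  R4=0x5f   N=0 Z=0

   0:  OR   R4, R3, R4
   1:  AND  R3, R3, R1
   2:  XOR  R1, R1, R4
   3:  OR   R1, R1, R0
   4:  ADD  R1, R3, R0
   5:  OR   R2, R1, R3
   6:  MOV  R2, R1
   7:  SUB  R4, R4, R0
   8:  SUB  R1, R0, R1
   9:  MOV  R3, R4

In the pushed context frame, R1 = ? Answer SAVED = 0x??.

SAVED = 0xbc

after  0: R0=0xa2 R1=0xcd R2=0x3c R3=0x74 R4=0x7f  N=0 Z=0
after  1: R0=0xa2 R1=0xcd R2=0x3c R3=0x44 R4=0x7f  N=0 Z=0
after  2: R0=0xa2 R1=0xb2 R2=0x3c R3=0x44 R4=0x7f  N=1 Z=0
after  3: R0=0xa2 R1=0xb2 R2=0x3c R3=0x44 R4=0x7f  N=1 Z=0
after  4: R0=0xa2 R1=0xe6 R2=0x3c R3=0x44 R4=0x7f  N=1 Z=0
after  5: R0=0xa2 R1=0xe6 R2=0xe6 R3=0x44 R4=0x7f  N=1 Z=0
after  6: R0=0xa2 R1=0xe6 R2=0xe6 R3=0x44 R4=0x7f  N=1 Z=0
after  7: R0=0xa2 R1=0xe6 R2=0xe6 R3=0x44 R4=0xdd  N=1 Z=0
after  8: R0=0xa2 R1=0xbc R2=0xe6 R3=0x44 R4=0xdd  N=1 Z=0
-- IRQ taken; context saved, return-PC = 9 --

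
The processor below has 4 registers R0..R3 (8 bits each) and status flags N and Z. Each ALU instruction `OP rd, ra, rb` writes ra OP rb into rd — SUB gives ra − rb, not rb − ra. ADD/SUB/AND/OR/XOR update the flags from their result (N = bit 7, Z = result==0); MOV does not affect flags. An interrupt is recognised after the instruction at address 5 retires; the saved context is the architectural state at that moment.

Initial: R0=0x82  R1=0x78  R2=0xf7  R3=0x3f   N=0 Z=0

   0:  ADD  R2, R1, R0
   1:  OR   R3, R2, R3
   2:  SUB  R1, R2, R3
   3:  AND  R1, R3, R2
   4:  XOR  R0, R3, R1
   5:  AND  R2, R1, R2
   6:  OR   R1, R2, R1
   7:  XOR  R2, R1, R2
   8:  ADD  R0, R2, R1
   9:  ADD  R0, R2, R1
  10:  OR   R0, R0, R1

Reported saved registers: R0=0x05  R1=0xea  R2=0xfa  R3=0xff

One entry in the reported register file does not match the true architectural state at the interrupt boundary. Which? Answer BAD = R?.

after  0: R0=0x82 R1=0x78 R2=0xfa R3=0x3f  N=1 Z=0
after  1: R0=0x82 R1=0x78 R2=0xfa R3=0xff  N=1 Z=0
after  2: R0=0x82 R1=0xfb R2=0xfa R3=0xff  N=1 Z=0
after  3: R0=0x82 R1=0xfa R2=0xfa R3=0xff  N=1 Z=0
after  4: R0=0x05 R1=0xfa R2=0xfa R3=0xff  N=0 Z=0
after  5: R0=0x05 R1=0xfa R2=0xfa R3=0xff  N=1 Z=0
-- IRQ taken; context saved, return-PC = 6 --
mismatch: R1: reported 0xea vs actual 0xfa

BAD = R1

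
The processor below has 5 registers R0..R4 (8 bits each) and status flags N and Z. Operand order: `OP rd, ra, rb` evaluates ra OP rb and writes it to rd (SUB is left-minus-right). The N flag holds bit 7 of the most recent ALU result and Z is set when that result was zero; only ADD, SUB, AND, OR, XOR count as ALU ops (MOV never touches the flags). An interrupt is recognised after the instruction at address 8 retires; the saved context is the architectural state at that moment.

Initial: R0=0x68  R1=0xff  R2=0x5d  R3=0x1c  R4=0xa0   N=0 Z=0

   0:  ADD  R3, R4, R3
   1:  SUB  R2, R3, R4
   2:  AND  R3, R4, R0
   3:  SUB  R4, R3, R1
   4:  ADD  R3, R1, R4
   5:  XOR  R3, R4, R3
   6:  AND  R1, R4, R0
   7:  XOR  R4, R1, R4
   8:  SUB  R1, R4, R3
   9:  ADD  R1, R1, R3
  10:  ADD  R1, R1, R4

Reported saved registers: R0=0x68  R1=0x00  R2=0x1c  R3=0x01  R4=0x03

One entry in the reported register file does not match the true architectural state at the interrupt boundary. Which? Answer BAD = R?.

after  0: R0=0x68 R1=0xff R2=0x5d R3=0xbc R4=0xa0  N=1 Z=0
after  1: R0=0x68 R1=0xff R2=0x1c R3=0xbc R4=0xa0  N=0 Z=0
after  2: R0=0x68 R1=0xff R2=0x1c R3=0x20 R4=0xa0  N=0 Z=0
after  3: R0=0x68 R1=0xff R2=0x1c R3=0x20 R4=0x21  N=0 Z=0
after  4: R0=0x68 R1=0xff R2=0x1c R3=0x20 R4=0x21  N=0 Z=0
after  5: R0=0x68 R1=0xff R2=0x1c R3=0x01 R4=0x21  N=0 Z=0
after  6: R0=0x68 R1=0x20 R2=0x1c R3=0x01 R4=0x21  N=0 Z=0
after  7: R0=0x68 R1=0x20 R2=0x1c R3=0x01 R4=0x01  N=0 Z=0
after  8: R0=0x68 R1=0x00 R2=0x1c R3=0x01 R4=0x01  N=0 Z=1
-- IRQ taken; context saved, return-PC = 9 --
mismatch: R4: reported 0x03 vs actual 0x01

BAD = R4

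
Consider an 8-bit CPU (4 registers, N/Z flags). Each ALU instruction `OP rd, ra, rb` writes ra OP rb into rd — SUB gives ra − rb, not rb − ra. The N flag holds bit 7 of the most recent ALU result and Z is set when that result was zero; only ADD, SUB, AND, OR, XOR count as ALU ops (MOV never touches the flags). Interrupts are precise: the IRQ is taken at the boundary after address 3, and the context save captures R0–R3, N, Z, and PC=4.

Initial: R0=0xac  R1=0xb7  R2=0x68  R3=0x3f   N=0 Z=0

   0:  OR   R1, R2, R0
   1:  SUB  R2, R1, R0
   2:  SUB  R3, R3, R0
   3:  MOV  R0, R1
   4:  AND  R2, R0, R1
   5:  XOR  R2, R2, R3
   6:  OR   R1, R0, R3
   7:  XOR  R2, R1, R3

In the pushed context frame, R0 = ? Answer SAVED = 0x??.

SAVED = 0xec

after  0: R0=0xac R1=0xec R2=0x68 R3=0x3f  N=1 Z=0
after  1: R0=0xac R1=0xec R2=0x40 R3=0x3f  N=0 Z=0
after  2: R0=0xac R1=0xec R2=0x40 R3=0x93  N=1 Z=0
after  3: R0=0xec R1=0xec R2=0x40 R3=0x93  N=1 Z=0
-- IRQ taken; context saved, return-PC = 4 --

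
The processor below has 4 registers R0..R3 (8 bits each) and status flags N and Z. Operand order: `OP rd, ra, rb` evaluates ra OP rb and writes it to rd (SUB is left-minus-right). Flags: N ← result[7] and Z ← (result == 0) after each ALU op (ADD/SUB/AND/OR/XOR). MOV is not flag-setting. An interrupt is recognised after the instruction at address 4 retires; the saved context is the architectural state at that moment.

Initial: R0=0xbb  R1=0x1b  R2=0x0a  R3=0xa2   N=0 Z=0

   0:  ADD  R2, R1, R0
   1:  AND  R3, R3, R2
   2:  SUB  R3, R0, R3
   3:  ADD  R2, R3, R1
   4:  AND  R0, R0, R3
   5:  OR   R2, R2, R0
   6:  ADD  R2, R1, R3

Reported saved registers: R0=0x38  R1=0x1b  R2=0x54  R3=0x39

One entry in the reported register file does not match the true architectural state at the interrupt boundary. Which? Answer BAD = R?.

BAD = R0

after  0: R0=0xbb R1=0x1b R2=0xd6 R3=0xa2  N=1 Z=0
after  1: R0=0xbb R1=0x1b R2=0xd6 R3=0x82  N=1 Z=0
after  2: R0=0xbb R1=0x1b R2=0xd6 R3=0x39  N=0 Z=0
after  3: R0=0xbb R1=0x1b R2=0x54 R3=0x39  N=0 Z=0
after  4: R0=0x39 R1=0x1b R2=0x54 R3=0x39  N=0 Z=0
-- IRQ taken; context saved, return-PC = 5 --
mismatch: R0: reported 0x38 vs actual 0x39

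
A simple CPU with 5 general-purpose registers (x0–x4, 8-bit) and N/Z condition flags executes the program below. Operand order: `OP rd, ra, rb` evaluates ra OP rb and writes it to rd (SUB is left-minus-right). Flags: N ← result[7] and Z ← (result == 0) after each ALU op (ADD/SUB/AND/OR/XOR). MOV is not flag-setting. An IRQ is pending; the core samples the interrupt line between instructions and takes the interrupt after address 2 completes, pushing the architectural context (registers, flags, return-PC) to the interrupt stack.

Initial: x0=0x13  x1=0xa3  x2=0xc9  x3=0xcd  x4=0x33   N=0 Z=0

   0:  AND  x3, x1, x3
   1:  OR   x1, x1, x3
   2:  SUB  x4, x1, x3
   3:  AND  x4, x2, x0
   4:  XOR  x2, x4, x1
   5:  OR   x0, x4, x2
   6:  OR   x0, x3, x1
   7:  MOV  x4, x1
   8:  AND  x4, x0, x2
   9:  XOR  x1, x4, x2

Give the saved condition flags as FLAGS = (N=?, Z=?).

FLAGS = (N=0, Z=0)

after  0: x0=0x13 x1=0xa3 x2=0xc9 x3=0x81 x4=0x33  N=1 Z=0
after  1: x0=0x13 x1=0xa3 x2=0xc9 x3=0x81 x4=0x33  N=1 Z=0
after  2: x0=0x13 x1=0xa3 x2=0xc9 x3=0x81 x4=0x22  N=0 Z=0
-- IRQ taken; context saved, return-PC = 3 --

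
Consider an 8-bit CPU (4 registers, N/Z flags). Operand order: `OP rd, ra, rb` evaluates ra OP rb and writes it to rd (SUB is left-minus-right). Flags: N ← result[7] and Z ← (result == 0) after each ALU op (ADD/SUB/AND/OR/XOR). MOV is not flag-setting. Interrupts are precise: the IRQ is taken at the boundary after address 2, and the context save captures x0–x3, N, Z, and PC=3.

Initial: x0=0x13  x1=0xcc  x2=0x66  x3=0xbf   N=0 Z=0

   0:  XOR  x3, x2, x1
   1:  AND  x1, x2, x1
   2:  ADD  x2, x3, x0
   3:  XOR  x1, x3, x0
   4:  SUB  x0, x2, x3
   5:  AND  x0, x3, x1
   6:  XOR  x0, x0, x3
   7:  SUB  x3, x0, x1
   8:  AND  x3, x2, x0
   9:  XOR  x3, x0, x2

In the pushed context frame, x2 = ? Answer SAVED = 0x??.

after  0: x0=0x13 x1=0xcc x2=0x66 x3=0xaa  N=1 Z=0
after  1: x0=0x13 x1=0x44 x2=0x66 x3=0xaa  N=0 Z=0
after  2: x0=0x13 x1=0x44 x2=0xbd x3=0xaa  N=1 Z=0
-- IRQ taken; context saved, return-PC = 3 --

SAVED = 0xbd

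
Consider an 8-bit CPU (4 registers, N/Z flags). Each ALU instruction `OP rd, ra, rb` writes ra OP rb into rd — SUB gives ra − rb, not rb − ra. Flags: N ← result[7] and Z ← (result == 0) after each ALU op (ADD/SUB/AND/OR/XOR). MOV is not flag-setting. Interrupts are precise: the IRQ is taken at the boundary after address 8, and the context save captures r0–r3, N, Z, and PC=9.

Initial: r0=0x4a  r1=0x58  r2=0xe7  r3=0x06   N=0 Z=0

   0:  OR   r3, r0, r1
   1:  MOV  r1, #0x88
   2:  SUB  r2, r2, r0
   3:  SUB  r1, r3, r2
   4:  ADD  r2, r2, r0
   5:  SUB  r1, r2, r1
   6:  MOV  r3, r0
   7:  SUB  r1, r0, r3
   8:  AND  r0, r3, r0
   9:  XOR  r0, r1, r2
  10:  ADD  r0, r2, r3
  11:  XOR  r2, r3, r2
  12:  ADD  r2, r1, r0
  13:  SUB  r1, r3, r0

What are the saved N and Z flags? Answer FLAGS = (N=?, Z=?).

after  0: r0=0x4a r1=0x58 r2=0xe7 r3=0x5a  N=0 Z=0
after  1: r0=0x4a r1=0x88 r2=0xe7 r3=0x5a  N=0 Z=0
after  2: r0=0x4a r1=0x88 r2=0x9d r3=0x5a  N=1 Z=0
after  3: r0=0x4a r1=0xbd r2=0x9d r3=0x5a  N=1 Z=0
after  4: r0=0x4a r1=0xbd r2=0xe7 r3=0x5a  N=1 Z=0
after  5: r0=0x4a r1=0x2a r2=0xe7 r3=0x5a  N=0 Z=0
after  6: r0=0x4a r1=0x2a r2=0xe7 r3=0x4a  N=0 Z=0
after  7: r0=0x4a r1=0x00 r2=0xe7 r3=0x4a  N=0 Z=1
after  8: r0=0x4a r1=0x00 r2=0xe7 r3=0x4a  N=0 Z=0
-- IRQ taken; context saved, return-PC = 9 --

FLAGS = (N=0, Z=0)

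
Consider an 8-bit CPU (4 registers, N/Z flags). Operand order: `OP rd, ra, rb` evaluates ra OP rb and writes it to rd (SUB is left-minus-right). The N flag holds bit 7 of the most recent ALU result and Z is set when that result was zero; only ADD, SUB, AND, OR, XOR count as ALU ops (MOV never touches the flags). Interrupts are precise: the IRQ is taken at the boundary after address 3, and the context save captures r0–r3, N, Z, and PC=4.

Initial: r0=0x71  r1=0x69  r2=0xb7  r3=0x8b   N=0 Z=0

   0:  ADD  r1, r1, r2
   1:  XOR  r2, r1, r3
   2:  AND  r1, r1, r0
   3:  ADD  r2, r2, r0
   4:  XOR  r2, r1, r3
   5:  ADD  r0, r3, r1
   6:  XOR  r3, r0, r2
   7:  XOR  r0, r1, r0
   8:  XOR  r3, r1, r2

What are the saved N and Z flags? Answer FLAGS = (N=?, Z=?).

after  0: r0=0x71 r1=0x20 r2=0xb7 r3=0x8b  N=0 Z=0
after  1: r0=0x71 r1=0x20 r2=0xab r3=0x8b  N=1 Z=0
after  2: r0=0x71 r1=0x20 r2=0xab r3=0x8b  N=0 Z=0
after  3: r0=0x71 r1=0x20 r2=0x1c r3=0x8b  N=0 Z=0
-- IRQ taken; context saved, return-PC = 4 --

FLAGS = (N=0, Z=0)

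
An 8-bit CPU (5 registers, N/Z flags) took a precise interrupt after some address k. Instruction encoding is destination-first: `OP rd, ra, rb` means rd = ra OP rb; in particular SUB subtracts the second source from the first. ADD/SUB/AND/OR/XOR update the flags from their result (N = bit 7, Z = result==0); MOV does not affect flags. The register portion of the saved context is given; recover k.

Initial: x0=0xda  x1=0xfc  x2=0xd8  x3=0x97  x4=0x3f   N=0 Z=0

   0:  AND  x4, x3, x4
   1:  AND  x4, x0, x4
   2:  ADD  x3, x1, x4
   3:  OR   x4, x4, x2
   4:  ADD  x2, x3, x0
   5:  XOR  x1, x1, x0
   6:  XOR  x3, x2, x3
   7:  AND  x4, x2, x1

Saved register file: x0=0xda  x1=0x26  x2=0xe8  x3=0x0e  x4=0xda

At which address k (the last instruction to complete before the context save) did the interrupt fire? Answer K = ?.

after  0: x0=0xda x1=0xfc x2=0xd8 x3=0x97 x4=0x17  N=0 Z=0
after  1: x0=0xda x1=0xfc x2=0xd8 x3=0x97 x4=0x12  N=0 Z=0
after  2: x0=0xda x1=0xfc x2=0xd8 x3=0x0e x4=0x12  N=0 Z=0
after  3: x0=0xda x1=0xfc x2=0xd8 x3=0x0e x4=0xda  N=1 Z=0
after  4: x0=0xda x1=0xfc x2=0xe8 x3=0x0e x4=0xda  N=1 Z=0
after  5: x0=0xda x1=0x26 x2=0xe8 x3=0x0e x4=0xda  N=0 Z=0
-- IRQ taken; context saved, return-PC = 6 --

K = 5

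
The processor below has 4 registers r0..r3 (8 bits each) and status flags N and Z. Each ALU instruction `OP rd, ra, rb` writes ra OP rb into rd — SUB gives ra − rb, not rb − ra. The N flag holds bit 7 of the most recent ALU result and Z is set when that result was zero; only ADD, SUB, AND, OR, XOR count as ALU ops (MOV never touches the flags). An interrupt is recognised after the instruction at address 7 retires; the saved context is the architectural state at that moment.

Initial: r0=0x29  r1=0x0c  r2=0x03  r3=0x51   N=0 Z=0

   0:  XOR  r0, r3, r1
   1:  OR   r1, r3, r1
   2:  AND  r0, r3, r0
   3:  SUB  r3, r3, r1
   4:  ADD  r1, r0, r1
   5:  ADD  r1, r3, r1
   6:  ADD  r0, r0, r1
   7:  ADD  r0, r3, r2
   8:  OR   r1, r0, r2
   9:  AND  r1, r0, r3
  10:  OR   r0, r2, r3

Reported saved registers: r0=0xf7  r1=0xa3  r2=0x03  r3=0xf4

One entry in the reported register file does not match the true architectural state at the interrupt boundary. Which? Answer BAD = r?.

BAD = r1

after  0: r0=0x5d r1=0x0c r2=0x03 r3=0x51  N=0 Z=0
after  1: r0=0x5d r1=0x5d r2=0x03 r3=0x51  N=0 Z=0
after  2: r0=0x51 r1=0x5d r2=0x03 r3=0x51  N=0 Z=0
after  3: r0=0x51 r1=0x5d r2=0x03 r3=0xf4  N=1 Z=0
after  4: r0=0x51 r1=0xae r2=0x03 r3=0xf4  N=1 Z=0
after  5: r0=0x51 r1=0xa2 r2=0x03 r3=0xf4  N=1 Z=0
after  6: r0=0xf3 r1=0xa2 r2=0x03 r3=0xf4  N=1 Z=0
after  7: r0=0xf7 r1=0xa2 r2=0x03 r3=0xf4  N=1 Z=0
-- IRQ taken; context saved, return-PC = 8 --
mismatch: r1: reported 0xa3 vs actual 0xa2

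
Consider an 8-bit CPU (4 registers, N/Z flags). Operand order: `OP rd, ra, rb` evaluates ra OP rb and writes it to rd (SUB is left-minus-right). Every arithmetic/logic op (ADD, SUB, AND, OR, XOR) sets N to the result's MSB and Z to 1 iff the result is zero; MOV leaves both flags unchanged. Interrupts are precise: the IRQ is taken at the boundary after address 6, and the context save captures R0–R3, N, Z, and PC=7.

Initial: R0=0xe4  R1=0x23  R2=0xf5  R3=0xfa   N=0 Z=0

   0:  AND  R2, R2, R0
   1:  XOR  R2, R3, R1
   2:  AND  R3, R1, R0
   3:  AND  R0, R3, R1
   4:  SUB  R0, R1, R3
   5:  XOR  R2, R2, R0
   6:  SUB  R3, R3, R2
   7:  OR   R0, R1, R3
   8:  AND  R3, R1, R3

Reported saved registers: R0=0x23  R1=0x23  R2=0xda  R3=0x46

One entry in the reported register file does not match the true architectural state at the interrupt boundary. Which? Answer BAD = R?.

after  0: R0=0xe4 R1=0x23 R2=0xe4 R3=0xfa  N=1 Z=0
after  1: R0=0xe4 R1=0x23 R2=0xd9 R3=0xfa  N=1 Z=0
after  2: R0=0xe4 R1=0x23 R2=0xd9 R3=0x20  N=0 Z=0
after  3: R0=0x20 R1=0x23 R2=0xd9 R3=0x20  N=0 Z=0
after  4: R0=0x03 R1=0x23 R2=0xd9 R3=0x20  N=0 Z=0
after  5: R0=0x03 R1=0x23 R2=0xda R3=0x20  N=1 Z=0
after  6: R0=0x03 R1=0x23 R2=0xda R3=0x46  N=0 Z=0
-- IRQ taken; context saved, return-PC = 7 --
mismatch: R0: reported 0x23 vs actual 0x03

BAD = R0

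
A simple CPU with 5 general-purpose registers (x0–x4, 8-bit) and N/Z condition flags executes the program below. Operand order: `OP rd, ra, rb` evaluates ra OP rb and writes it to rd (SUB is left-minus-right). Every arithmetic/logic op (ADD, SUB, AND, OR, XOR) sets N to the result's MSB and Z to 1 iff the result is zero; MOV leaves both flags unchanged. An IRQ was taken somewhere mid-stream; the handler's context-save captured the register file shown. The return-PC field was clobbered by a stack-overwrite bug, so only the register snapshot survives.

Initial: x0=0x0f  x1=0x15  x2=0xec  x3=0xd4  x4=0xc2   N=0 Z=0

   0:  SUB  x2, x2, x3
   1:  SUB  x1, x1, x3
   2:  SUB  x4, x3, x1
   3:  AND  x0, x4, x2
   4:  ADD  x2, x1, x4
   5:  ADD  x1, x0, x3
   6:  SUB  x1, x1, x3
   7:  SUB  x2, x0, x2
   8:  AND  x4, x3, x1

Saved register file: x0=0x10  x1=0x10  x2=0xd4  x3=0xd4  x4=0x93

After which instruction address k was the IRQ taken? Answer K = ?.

after  0: x0=0x0f x1=0x15 x2=0x18 x3=0xd4 x4=0xc2  N=0 Z=0
after  1: x0=0x0f x1=0x41 x2=0x18 x3=0xd4 x4=0xc2  N=0 Z=0
after  2: x0=0x0f x1=0x41 x2=0x18 x3=0xd4 x4=0x93  N=1 Z=0
after  3: x0=0x10 x1=0x41 x2=0x18 x3=0xd4 x4=0x93  N=0 Z=0
after  4: x0=0x10 x1=0x41 x2=0xd4 x3=0xd4 x4=0x93  N=1 Z=0
after  5: x0=0x10 x1=0xe4 x2=0xd4 x3=0xd4 x4=0x93  N=1 Z=0
after  6: x0=0x10 x1=0x10 x2=0xd4 x3=0xd4 x4=0x93  N=0 Z=0
-- IRQ taken; context saved, return-PC = 7 --

K = 6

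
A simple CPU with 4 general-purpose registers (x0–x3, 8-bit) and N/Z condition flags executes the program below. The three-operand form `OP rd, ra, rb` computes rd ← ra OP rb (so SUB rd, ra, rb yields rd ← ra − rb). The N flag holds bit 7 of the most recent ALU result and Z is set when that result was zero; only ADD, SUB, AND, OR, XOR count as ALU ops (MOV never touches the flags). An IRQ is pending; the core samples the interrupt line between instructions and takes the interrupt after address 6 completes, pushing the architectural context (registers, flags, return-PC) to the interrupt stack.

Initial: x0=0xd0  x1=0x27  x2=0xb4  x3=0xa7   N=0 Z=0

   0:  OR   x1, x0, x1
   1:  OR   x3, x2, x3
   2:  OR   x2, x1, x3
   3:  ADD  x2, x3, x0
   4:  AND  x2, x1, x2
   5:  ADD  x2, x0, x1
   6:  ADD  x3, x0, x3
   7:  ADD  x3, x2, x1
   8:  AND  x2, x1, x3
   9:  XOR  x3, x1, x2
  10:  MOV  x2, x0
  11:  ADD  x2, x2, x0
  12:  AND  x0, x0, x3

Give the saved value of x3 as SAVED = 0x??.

SAVED = 0x87

after  0: x0=0xd0 x1=0xf7 x2=0xb4 x3=0xa7  N=1 Z=0
after  1: x0=0xd0 x1=0xf7 x2=0xb4 x3=0xb7  N=1 Z=0
after  2: x0=0xd0 x1=0xf7 x2=0xf7 x3=0xb7  N=1 Z=0
after  3: x0=0xd0 x1=0xf7 x2=0x87 x3=0xb7  N=1 Z=0
after  4: x0=0xd0 x1=0xf7 x2=0x87 x3=0xb7  N=1 Z=0
after  5: x0=0xd0 x1=0xf7 x2=0xc7 x3=0xb7  N=1 Z=0
after  6: x0=0xd0 x1=0xf7 x2=0xc7 x3=0x87  N=1 Z=0
-- IRQ taken; context saved, return-PC = 7 --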